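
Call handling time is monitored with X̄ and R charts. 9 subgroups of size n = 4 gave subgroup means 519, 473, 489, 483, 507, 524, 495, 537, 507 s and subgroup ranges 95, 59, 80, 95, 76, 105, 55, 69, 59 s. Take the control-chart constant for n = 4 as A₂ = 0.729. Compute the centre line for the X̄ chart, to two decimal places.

503.78

X̄̄ = (519 + 473 + 489 + 483 + 507 + 524 + 495 + 537 + 507) / 9 = 4534.0000 / 9 = 503.7778
CL = X̄̄ = 503.7778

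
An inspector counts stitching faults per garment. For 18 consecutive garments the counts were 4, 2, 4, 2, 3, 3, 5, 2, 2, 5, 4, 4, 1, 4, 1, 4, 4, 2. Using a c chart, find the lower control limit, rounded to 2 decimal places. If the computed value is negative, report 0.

c̄ = (4 + 2 + 4 + 2 + 3 + 3 + 5 + 2 + 2 + 5 + 4 + 4 + 1 + 4 + 1 + 4 + 4 + 2) / 18 = 56 / 18 = 3.1111
LCL = c̄ − 3√c̄ = 3.1111 − 3 × 1.7638 = -2.1804 → 0 (cannot be negative)

0.00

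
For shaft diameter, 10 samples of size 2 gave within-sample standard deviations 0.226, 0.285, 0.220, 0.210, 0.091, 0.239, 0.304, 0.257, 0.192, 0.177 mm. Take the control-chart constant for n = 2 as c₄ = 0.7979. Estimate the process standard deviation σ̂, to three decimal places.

0.276

s̄ = (0.226 + 0.285 + 0.220 + 0.210 + 0.091 + 0.239 + 0.304 + 0.257 + 0.192 + 0.177) / 10 = 0.2201
σ̂ = s̄ / c₄ = 0.2201 / 0.7979 = 0.2758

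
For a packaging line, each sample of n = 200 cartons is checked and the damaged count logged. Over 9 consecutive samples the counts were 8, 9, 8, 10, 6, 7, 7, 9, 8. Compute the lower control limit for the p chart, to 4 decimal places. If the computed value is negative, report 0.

0.0000

p̄ = Σdᵢ / (k·n) = 72 / (9 × 200) = 0.04000
LCL = p̄ − 3·√(p̄(1−p̄)/n) = 0.04000 − 3 × 0.01386 = -0.00157 → 0 (negative, so LCL = 0)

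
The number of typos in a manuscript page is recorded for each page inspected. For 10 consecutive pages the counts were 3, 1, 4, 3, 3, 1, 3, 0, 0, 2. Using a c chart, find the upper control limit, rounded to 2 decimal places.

c̄ = (3 + 1 + 4 + 3 + 3 + 1 + 3 + 0 + 0 + 2) / 10 = 20 / 10 = 2.0000
UCL = c̄ + 3√c̄ = 2.0000 + 3 × √2.0000 = 2.0000 + 3 × 1.4142 = 6.2426

6.24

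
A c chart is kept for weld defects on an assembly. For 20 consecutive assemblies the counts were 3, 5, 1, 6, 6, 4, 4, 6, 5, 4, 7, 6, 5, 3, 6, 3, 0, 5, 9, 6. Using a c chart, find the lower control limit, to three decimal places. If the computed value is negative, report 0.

c̄ = (3 + 5 + 1 + 6 + 6 + 4 + 4 + 6 + 5 + 4 + 7 + 6 + 5 + 3 + 6 + 3 + 0 + 5 + 9 + 6) / 20 = 94 / 20 = 4.7000
LCL = c̄ − 3√c̄ = 4.7000 − 3 × 2.1679 = -1.8038 → 0 (cannot be negative)

0.000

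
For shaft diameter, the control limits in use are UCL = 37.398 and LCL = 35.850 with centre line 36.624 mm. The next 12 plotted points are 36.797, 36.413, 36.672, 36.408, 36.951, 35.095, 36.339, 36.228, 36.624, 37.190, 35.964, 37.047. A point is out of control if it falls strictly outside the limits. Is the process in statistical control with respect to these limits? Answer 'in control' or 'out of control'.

out of control

Compare each point to [35.850, 37.398]: sample 6 = 35.095 < LCL.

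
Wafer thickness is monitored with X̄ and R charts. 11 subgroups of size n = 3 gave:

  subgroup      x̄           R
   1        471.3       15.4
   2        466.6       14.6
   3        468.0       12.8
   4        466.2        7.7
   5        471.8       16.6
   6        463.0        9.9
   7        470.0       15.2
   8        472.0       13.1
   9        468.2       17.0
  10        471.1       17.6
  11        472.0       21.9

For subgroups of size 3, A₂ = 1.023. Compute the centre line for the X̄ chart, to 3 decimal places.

469.109

X̄̄ = (471.3 + 466.6 + 468.0 + 466.2 + 471.8 + 463.0 + 470.0 + 472.0 + 468.2 + 471.1 + 472.0) / 11 = 5160.2000 / 11 = 469.1091
CL = X̄̄ = 469.1091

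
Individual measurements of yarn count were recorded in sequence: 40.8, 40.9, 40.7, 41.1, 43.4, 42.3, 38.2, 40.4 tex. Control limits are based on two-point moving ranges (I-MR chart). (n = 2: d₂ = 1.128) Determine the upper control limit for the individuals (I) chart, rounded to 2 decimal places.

X̄ = (40.8 + 40.9 + 40.7 + 41.1 + 43.4 + 42.3 + 38.2 + 40.4) / 8 = 40.9750
Moving ranges: 0.1, 0.2, 0.4, 2.3, 1.1, 4.1, 2.2; M̄R̄ = 10.4000 / 7 = 1.4857
UCL = X̄ + 3·M̄R̄/d₂ = 40.9750 + 3 × 1.4857 / 1.128 = 44.9264

44.93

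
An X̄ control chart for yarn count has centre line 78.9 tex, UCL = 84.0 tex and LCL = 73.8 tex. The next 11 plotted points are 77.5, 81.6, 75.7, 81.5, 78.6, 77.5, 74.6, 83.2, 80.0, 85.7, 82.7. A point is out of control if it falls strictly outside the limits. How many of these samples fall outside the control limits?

1

Compare each point to [73.8, 84.0]: sample 10 = 85.7 > UCL.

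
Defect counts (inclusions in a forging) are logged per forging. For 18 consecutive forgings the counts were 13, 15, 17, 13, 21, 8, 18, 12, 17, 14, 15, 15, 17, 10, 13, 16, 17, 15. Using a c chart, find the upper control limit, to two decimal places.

26.31

c̄ = (13 + 15 + 17 + 13 + 21 + 8 + 18 + 12 + 17 + 14 + 15 + 15 + 17 + 10 + 13 + 16 + 17 + 15) / 18 = 266 / 18 = 14.7778
UCL = c̄ + 3√c̄ = 14.7778 + 3 × √14.7778 = 14.7778 + 3 × 3.8442 = 26.3103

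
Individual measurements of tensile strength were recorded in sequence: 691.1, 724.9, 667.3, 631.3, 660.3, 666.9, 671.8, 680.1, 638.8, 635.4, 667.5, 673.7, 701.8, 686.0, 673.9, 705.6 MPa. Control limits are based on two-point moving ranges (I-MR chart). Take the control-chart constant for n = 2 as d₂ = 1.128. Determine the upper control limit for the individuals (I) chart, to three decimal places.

735.032

X̄ = (691.1 + 724.9 + 667.3 + 631.3 + 660.3 + 666.9 + 671.8 + 680.1 + 638.8 + 635.4 + 667.5 + 673.7 + 701.8 + 686.0 + 673.9 + 705.6) / 16 = 673.5250
Moving ranges: 33.8, 57.6, 36.0, 29.0, 6.6, 4.9, 8.3, 41.3, 3.4, 32.1, 6.2, 28.1, 15.8, 12.1, 31.7; M̄R̄ = 346.9000 / 15 = 23.1267
UCL = X̄ + 3·M̄R̄/d₂ = 673.5250 + 3 × 23.1267 / 1.128 = 735.0321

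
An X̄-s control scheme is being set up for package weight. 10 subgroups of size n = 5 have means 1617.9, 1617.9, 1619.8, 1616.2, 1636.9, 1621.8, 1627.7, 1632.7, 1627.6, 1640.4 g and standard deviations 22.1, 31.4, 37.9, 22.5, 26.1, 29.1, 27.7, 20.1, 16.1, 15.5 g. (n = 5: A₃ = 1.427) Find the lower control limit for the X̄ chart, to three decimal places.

X̄̄ = (1617.9 + 1617.9 + 1619.8 + 1616.2 + 1636.9 + 1621.8 + 1627.7 + 1632.7 + 1627.6 + 1640.4) / 10 = 1625.8900
s̄ = (22.1 + 31.4 + 37.9 + 22.5 + 26.1 + 29.1 + 27.7 + 20.1 + 16.1 + 15.5) / 10 = 24.8500
LCL = X̄̄ − A₃·s̄ = 1625.8900 − 1.427 × 24.8500 = 1590.4290

1590.429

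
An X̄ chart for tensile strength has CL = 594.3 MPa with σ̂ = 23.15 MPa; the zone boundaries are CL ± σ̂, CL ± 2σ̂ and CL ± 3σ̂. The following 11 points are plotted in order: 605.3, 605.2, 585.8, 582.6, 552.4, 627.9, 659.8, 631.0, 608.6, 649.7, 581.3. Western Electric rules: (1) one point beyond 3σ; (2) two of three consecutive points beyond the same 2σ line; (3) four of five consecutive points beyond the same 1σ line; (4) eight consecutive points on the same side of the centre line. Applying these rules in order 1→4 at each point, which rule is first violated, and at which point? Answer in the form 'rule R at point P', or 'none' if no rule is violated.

rule 3 at point 10

Zone of each point (C = within 1σ̂, B = 1σ̂–2σ̂, A = 2σ̂–3σ̂, * = beyond 3σ̂; sign = side of CL): 1:+C, 2:+C, 3:-C, 4:-C, 5:-B, 6:+B, 7:+A, 8:+B, 9:+C, 10:+A, 11:-C
Rule 3 (four of five consecutive points beyond the same 1σ limit) is satisfied at point 10.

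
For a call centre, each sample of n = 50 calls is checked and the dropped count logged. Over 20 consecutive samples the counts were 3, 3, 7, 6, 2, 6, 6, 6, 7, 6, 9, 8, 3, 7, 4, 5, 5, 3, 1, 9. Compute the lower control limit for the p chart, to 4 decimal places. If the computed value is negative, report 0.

0.0000

p̄ = Σdᵢ / (k·n) = 106 / (20 × 50) = 0.10600
LCL = p̄ − 3·√(p̄(1−p̄)/n) = 0.10600 − 3 × 0.04353 = -0.02460 → 0 (negative, so LCL = 0)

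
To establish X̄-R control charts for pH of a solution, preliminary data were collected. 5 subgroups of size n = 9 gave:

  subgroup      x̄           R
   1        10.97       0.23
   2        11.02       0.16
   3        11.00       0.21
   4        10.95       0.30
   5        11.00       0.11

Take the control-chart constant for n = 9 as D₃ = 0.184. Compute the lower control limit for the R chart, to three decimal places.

R̄ = (0.23 + 0.16 + 0.21 + 0.30 + 0.11) / 5 = 1.0100 / 5 = 0.2020
LCL_R = D₃·R̄ = 0.184 × 0.2020 = 0.0372

0.037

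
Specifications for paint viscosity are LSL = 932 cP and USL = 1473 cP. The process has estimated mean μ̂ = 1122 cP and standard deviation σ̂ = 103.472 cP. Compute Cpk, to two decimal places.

Cpu = (USL − μ̂) / (3σ̂) = (1473 − 1122) / (3 × 103.472) = 1.1307; Cpl = (μ̂ − LSL) / (3σ̂) = (1122 − 932) / (3 × 103.472) = 0.6121; Cpk = min(Cpu, Cpl) = 0.6121

0.61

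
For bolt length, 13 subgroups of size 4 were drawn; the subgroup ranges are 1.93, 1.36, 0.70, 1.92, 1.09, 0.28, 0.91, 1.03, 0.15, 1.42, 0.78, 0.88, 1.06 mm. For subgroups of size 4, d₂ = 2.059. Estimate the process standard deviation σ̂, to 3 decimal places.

R̄ = (1.93 + 1.36 + 0.70 + 1.92 + 1.09 + 0.28 + 0.91 + 1.03 + 0.15 + 1.42 + 0.78 + 0.88 + 1.06) / 13 = 1.0392
σ̂ = R̄ / d₂ = 1.0392 / 2.059 = 0.5047

0.505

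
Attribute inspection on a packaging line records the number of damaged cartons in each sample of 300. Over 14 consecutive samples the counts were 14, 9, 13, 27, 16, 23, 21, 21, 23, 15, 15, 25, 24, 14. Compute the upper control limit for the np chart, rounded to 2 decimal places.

p̄ = Σdᵢ / (k·n) = 260 / (14 × 300) = 0.06190
UCL = np̄ + 3·√(np̄(1−p̄)) = 18.5714 + 3 × √(18.5714×0.93810) = 18.5714 + 3 × 4.1739 = 31.0932

31.09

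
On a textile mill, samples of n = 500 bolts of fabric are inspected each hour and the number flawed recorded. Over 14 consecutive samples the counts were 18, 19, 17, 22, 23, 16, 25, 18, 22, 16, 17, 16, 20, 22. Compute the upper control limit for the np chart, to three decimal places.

p̄ = Σdᵢ / (k·n) = 271 / (14 × 500) = 0.03871
UCL = np̄ + 3·√(np̄(1−p̄)) = 19.3571 + 3 × √(19.3571×0.96129) = 19.3571 + 3 × 4.3137 = 32.2982

32.298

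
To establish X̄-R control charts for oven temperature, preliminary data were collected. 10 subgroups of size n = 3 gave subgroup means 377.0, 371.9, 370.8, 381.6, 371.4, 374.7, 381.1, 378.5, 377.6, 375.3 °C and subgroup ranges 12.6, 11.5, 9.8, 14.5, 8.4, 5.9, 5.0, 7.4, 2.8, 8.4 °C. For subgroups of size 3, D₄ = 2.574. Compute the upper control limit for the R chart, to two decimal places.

R̄ = (12.6 + 11.5 + 9.8 + 14.5 + 8.4 + 5.9 + 5.0 + 7.4 + 2.8 + 8.4) / 10 = 86.3000 / 10 = 8.6300
UCL_R = D₄·R̄ = 2.574 × 8.6300 = 22.2136

22.21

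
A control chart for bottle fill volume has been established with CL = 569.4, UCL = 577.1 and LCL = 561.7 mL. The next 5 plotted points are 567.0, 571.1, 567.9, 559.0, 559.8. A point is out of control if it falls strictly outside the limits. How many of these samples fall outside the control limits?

Compare each point to [561.7, 577.1]: sample 4 = 559.0 < LCL; sample 5 = 559.8 < LCL.

2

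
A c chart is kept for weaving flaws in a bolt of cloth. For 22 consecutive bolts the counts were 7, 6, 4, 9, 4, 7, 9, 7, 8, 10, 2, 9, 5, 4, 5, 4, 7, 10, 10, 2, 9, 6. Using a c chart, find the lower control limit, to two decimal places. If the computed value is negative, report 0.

0.00

c̄ = (7 + 6 + 4 + 9 + 4 + 7 + 9 + 7 + 8 + 10 + 2 + 9 + 5 + 4 + 5 + 4 + 7 + 10 + 10 + 2 + 9 + 6) / 22 = 144 / 22 = 6.5455
LCL = c̄ − 3√c̄ = 6.5455 − 3 × 2.5584 = -1.1298 → 0 (cannot be negative)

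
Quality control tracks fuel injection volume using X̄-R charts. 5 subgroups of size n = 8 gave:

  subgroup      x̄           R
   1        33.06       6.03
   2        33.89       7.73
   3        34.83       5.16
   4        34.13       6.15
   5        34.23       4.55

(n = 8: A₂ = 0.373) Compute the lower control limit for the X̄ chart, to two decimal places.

X̄̄ = (33.06 + 33.89 + 34.83 + 34.13 + 34.23) / 5 = 170.1400 / 5 = 34.0280
R̄ = (6.03 + 7.73 + 5.16 + 6.15 + 4.55) / 5 = 29.6200 / 5 = 5.9240
LCL = X̄̄ − A₂·R̄ = 34.0280 − 0.373 × 5.9240 = 31.8183

31.82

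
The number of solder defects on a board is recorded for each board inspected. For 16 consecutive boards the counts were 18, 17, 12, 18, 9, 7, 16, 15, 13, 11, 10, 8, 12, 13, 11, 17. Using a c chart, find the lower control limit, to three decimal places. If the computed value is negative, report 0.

2.147

c̄ = (18 + 17 + 12 + 18 + 9 + 7 + 16 + 15 + 13 + 11 + 10 + 8 + 12 + 13 + 11 + 17) / 16 = 207 / 16 = 12.9375
LCL = c̄ − 3√c̄ = 12.9375 − 3 × 3.5969 = 2.1469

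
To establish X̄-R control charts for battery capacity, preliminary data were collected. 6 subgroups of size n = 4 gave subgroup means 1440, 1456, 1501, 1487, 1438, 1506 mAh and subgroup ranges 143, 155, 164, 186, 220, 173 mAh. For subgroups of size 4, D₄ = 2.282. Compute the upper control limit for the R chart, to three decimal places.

395.927

R̄ = (143 + 155 + 164 + 186 + 220 + 173) / 6 = 1041.0000 / 6 = 173.5000
UCL_R = D₄·R̄ = 2.282 × 173.5000 = 395.9270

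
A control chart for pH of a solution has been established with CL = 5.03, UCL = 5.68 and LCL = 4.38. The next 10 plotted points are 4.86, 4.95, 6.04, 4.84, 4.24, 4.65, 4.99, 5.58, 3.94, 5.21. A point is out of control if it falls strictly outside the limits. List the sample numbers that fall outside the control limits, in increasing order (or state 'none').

Compare each point to [4.38, 5.68]: sample 3 = 6.04 > UCL; sample 5 = 4.24 < LCL; sample 9 = 3.94 < LCL.

3, 5, 9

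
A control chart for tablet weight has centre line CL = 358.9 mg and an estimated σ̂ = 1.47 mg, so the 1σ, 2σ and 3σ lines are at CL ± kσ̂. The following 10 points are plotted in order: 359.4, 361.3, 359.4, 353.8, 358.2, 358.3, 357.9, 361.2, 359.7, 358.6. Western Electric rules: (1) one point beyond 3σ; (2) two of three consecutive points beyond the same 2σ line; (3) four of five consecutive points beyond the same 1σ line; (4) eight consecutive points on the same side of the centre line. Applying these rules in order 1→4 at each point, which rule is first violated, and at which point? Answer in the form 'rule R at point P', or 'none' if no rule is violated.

rule 1 at point 4

Zone of each point (C = within 1σ̂, B = 1σ̂–2σ̂, A = 2σ̂–3σ̂, * = beyond 3σ̂; sign = side of CL): 1:+C, 2:+B, 3:+C, 4:-*, 5:-C, 6:-C, 7:-C, 8:+B, 9:+C, 10:-C
Rule 1 (one point beyond the 3σ limits) is satisfied at point 4.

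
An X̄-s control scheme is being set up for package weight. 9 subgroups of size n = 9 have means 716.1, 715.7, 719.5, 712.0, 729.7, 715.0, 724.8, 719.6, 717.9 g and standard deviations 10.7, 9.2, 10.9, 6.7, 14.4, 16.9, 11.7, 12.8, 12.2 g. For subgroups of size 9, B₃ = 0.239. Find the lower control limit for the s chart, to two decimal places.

s̄ = (10.7 + 9.2 + 10.9 + 6.7 + 14.4 + 16.9 + 11.7 + 12.8 + 12.2) / 9 = 11.7222
LCL_s = B₃·s̄ = 0.239 × 11.7222 = 2.8016

2.80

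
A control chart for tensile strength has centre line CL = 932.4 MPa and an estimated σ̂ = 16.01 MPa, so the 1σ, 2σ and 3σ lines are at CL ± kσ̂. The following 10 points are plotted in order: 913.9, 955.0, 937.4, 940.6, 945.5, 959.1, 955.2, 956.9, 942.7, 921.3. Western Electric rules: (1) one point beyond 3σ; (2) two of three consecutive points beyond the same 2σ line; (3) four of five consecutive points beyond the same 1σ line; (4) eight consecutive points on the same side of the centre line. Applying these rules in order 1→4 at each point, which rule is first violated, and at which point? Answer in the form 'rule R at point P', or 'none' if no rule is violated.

Zone of each point (C = within 1σ̂, B = 1σ̂–2σ̂, A = 2σ̂–3σ̂, * = beyond 3σ̂; sign = side of CL): 1:-B, 2:+B, 3:+C, 4:+C, 5:+C, 6:+B, 7:+B, 8:+B, 9:+C, 10:-C
Rule 4 (eight consecutive points on the same side of the centre line) is satisfied at point 9.

rule 4 at point 9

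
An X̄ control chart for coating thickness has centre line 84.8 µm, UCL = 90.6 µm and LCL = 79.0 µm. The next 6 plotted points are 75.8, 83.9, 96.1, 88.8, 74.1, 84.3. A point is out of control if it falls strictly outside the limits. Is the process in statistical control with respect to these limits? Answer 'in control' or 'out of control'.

out of control

Compare each point to [79.0, 90.6]: sample 1 = 75.8 < LCL; sample 3 = 96.1 > UCL; sample 5 = 74.1 < LCL.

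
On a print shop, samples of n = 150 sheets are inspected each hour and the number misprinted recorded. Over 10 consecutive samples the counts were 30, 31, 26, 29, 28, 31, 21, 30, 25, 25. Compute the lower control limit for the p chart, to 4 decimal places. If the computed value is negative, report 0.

p̄ = Σdᵢ / (k·n) = 276 / (10 × 150) = 0.18400
LCL = p̄ − 3·√(p̄(1−p̄)/n) = 0.18400 − 3 × 0.03164 = 0.08909

0.0891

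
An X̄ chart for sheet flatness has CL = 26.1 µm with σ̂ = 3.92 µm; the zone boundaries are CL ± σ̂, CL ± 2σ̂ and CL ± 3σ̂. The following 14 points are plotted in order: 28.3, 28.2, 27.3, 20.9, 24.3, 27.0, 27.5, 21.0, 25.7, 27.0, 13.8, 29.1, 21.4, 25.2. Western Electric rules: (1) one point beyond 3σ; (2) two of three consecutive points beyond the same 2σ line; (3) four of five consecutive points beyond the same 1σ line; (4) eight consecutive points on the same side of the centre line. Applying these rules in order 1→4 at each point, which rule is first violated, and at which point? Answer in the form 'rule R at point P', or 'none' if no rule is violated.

Zone of each point (C = within 1σ̂, B = 1σ̂–2σ̂, A = 2σ̂–3σ̂, * = beyond 3σ̂; sign = side of CL): 1:+C, 2:+C, 3:+C, 4:-B, 5:-C, 6:+C, 7:+C, 8:-B, 9:-C, 10:+C, 11:-*, 12:+C, 13:-B, 14:-C
Rule 1 (one point beyond the 3σ limits) is satisfied at point 11.

rule 1 at point 11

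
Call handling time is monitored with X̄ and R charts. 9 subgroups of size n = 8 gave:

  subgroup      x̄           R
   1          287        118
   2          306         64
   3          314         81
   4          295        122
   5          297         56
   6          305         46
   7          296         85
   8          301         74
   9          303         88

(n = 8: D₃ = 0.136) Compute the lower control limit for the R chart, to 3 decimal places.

R̄ = (118 + 64 + 81 + 122 + 56 + 46 + 85 + 74 + 88) / 9 = 734.0000 / 9 = 81.5556
LCL_R = D₃·R̄ = 0.136 × 81.5556 = 11.0916

11.092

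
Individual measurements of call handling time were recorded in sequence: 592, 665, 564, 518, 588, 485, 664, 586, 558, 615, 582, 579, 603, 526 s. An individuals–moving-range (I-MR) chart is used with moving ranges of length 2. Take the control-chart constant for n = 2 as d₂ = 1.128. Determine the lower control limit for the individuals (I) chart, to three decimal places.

401.961

X̄ = (592 + 665 + 564 + 518 + 588 + 485 + 664 + 586 + 558 + 615 + 582 + 579 + 603 + 526) / 14 = 580.3571
Moving ranges: 73, 101, 46, 70, 103, 179, 78, 28, 57, 33, 3, 24, 77; M̄R̄ = 872.0000 / 13 = 67.0769
LCL = X̄ − 3·M̄R̄/d₂ = 580.3571 − 3 × 67.0769 / 1.128 = 401.9611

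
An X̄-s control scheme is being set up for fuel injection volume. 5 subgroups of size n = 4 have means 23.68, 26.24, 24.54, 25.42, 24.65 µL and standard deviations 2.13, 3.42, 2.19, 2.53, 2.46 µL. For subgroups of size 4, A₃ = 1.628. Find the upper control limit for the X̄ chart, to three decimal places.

X̄̄ = (23.68 + 26.24 + 24.54 + 25.42 + 24.65) / 5 = 24.9060
s̄ = (2.13 + 3.42 + 2.19 + 2.53 + 2.46) / 5 = 2.5460
UCL = X̄̄ + A₃·s̄ = 24.9060 + 1.628 × 2.5460 = 29.0509

29.051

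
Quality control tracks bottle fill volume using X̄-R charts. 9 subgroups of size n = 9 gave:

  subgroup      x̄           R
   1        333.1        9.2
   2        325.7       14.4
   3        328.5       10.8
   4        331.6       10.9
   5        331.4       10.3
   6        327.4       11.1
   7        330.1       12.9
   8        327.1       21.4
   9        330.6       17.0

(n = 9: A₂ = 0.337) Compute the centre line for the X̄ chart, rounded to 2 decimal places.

329.50

X̄̄ = (333.1 + 325.7 + 328.5 + 331.6 + 331.4 + 327.4 + 330.1 + 327.1 + 330.6) / 9 = 2965.5000 / 9 = 329.5000
CL = X̄̄ = 329.5000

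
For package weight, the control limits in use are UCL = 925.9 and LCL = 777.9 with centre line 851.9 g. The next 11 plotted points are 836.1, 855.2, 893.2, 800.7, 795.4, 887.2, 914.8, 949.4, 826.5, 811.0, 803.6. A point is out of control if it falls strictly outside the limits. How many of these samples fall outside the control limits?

Compare each point to [777.9, 925.9]: sample 8 = 949.4 > UCL.

1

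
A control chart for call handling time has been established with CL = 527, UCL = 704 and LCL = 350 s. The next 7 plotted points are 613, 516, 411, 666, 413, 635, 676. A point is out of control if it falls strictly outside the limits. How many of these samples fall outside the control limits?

All 7 points lie within [350, 704].

0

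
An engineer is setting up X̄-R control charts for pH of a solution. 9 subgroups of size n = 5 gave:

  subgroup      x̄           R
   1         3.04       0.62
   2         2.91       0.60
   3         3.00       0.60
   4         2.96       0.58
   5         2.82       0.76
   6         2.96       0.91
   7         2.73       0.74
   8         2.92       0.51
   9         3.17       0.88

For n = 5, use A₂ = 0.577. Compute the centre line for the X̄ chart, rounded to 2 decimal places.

X̄̄ = (3.04 + 2.91 + 3.00 + 2.96 + 2.82 + 2.96 + 2.73 + 2.92 + 3.17) / 9 = 26.5100 / 9 = 2.9456
CL = X̄̄ = 2.9456

2.95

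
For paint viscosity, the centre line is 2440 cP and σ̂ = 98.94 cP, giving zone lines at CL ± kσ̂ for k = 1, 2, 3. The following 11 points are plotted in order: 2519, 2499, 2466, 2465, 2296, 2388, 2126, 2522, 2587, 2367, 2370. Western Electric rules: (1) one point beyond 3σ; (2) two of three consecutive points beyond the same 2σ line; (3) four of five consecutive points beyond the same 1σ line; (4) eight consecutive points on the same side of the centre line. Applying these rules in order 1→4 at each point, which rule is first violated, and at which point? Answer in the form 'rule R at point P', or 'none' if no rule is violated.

rule 1 at point 7

Zone of each point (C = within 1σ̂, B = 1σ̂–2σ̂, A = 2σ̂–3σ̂, * = beyond 3σ̂; sign = side of CL): 1:+C, 2:+C, 3:+C, 4:+C, 5:-B, 6:-C, 7:-*, 8:+C, 9:+B, 10:-C, 11:-C
Rule 1 (one point beyond the 3σ limits) is satisfied at point 7.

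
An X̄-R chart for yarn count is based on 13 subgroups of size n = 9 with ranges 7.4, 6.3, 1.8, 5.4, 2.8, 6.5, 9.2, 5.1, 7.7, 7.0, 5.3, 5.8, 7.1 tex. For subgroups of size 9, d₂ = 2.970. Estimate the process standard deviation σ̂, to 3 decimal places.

2.005

R̄ = (7.4 + 6.3 + 1.8 + 5.4 + 2.8 + 6.5 + 9.2 + 5.1 + 7.7 + 7.0 + 5.3 + 5.8 + 7.1) / 13 = 5.9538
σ̂ = R̄ / d₂ = 5.9538 / 2.970 = 2.0047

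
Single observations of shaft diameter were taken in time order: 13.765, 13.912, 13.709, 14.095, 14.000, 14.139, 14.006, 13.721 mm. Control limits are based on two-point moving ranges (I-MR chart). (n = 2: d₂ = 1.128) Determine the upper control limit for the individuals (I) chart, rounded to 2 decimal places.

X̄ = (13.765 + 13.912 + 13.709 + 14.095 + 14.000 + 14.139 + 14.006 + 13.721) / 8 = 13.9184
Moving ranges: 0.147, 0.203, 0.386, 0.095, 0.139, 0.133, 0.285; M̄R̄ = 1.3880 / 7 = 0.1983
UCL = X̄ + 3·M̄R̄/d₂ = 13.9184 + 3 × 0.1983 / 1.128 = 14.4457

14.45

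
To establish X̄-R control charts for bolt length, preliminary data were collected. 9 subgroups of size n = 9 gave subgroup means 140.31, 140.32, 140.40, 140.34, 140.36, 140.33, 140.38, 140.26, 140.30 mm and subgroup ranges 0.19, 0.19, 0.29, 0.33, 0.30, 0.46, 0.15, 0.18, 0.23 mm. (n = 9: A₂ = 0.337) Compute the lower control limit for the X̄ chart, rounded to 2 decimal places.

X̄̄ = (140.31 + 140.32 + 140.40 + 140.34 + 140.36 + 140.33 + 140.38 + 140.26 + 140.30) / 9 = 1263.0000 / 9 = 140.3333
R̄ = (0.19 + 0.19 + 0.29 + 0.33 + 0.30 + 0.46 + 0.15 + 0.18 + 0.23) / 9 = 2.3200 / 9 = 0.2578
LCL = X̄̄ − A₂·R̄ = 140.3333 − 0.337 × 0.2578 = 140.2465

140.25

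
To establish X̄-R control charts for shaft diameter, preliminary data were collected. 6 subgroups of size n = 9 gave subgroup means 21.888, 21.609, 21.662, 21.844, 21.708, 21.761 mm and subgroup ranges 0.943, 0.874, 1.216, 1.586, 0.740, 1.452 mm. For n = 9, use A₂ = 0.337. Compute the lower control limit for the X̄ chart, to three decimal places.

X̄̄ = (21.888 + 21.609 + 21.662 + 21.844 + 21.708 + 21.761) / 6 = 130.4720 / 6 = 21.7453
R̄ = (0.943 + 0.874 + 1.216 + 1.586 + 0.740 + 1.452) / 6 = 6.8110 / 6 = 1.1352
LCL = X̄̄ − A₂·R̄ = 21.7453 − 0.337 × 1.1352 = 21.3628

21.363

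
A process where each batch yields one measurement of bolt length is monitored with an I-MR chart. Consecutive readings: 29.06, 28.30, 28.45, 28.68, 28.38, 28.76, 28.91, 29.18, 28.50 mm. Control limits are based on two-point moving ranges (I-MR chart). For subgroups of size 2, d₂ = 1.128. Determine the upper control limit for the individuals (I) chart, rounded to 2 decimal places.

X̄ = (29.06 + 28.30 + 28.45 + 28.68 + 28.38 + 28.76 + 28.91 + 29.18 + 28.50) / 9 = 28.6911
Moving ranges: 0.76, 0.15, 0.23, 0.30, 0.38, 0.15, 0.27, 0.68; M̄R̄ = 2.9200 / 8 = 0.3650
UCL = X̄ + 3·M̄R̄/d₂ = 28.6911 + 3 × 0.3650 / 1.128 = 29.6619

29.66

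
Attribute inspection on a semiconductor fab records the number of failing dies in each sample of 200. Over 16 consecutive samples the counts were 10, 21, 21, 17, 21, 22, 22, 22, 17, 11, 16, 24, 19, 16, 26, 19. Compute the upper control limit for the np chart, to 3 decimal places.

p̄ = Σdᵢ / (k·n) = 304 / (16 × 200) = 0.09500
UCL = np̄ + 3·√(np̄(1−p̄)) = 19.0000 + 3 × √(19.0000×0.90500) = 19.0000 + 3 × 4.1467 = 31.4401

31.440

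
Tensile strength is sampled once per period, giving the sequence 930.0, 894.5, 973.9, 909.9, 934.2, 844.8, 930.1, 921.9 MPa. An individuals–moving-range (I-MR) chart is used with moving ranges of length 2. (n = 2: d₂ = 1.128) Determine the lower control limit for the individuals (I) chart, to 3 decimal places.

X̄ = (930.0 + 894.5 + 973.9 + 909.9 + 934.2 + 844.8 + 930.1 + 921.9) / 8 = 917.4125
Moving ranges: 35.5, 79.4, 64.0, 24.3, 89.4, 85.3, 8.2; M̄R̄ = 386.1000 / 7 = 55.1571
LCL = X̄ − 3·M̄R̄/d₂ = 917.4125 − 3 × 55.1571 / 1.128 = 770.7180

770.718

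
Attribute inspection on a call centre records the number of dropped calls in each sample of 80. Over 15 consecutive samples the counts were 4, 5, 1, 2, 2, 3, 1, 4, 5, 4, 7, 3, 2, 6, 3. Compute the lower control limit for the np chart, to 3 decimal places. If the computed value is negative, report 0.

0.000

p̄ = Σdᵢ / (k·n) = 52 / (15 × 80) = 0.04333
LCL = np̄ − 3·√(np̄(1−p̄)) = 3.4667 − 3 × 1.8211 = -1.9967 → 0 (negative, so LCL = 0)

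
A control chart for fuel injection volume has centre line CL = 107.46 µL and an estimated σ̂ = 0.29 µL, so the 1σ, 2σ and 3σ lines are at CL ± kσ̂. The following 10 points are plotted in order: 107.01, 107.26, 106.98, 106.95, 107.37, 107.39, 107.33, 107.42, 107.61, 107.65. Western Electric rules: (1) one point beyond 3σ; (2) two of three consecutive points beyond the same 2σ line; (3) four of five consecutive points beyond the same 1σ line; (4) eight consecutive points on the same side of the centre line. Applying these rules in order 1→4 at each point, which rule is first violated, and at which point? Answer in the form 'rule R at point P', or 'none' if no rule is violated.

rule 4 at point 8

Zone of each point (C = within 1σ̂, B = 1σ̂–2σ̂, A = 2σ̂–3σ̂, * = beyond 3σ̂; sign = side of CL): 1:-B, 2:-C, 3:-B, 4:-B, 5:-C, 6:-C, 7:-C, 8:-C, 9:+C, 10:+C
Rule 4 (eight consecutive points on the same side of the centre line) is satisfied at point 8.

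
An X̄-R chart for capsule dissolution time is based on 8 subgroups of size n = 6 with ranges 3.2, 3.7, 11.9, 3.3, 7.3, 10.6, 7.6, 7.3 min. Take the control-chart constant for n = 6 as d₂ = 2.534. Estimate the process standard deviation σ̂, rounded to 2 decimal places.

R̄ = (3.2 + 3.7 + 11.9 + 3.3 + 7.3 + 10.6 + 7.6 + 7.3) / 8 = 6.8625
σ̂ = R̄ / d₂ = 6.8625 / 2.534 = 2.7082

2.71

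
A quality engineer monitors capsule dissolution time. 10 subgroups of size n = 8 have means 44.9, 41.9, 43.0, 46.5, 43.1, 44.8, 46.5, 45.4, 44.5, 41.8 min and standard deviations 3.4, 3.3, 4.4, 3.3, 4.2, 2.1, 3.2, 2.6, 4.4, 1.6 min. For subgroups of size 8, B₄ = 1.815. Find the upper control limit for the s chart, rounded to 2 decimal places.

5.90

s̄ = (3.4 + 3.3 + 4.4 + 3.3 + 4.2 + 2.1 + 3.2 + 2.6 + 4.4 + 1.6) / 10 = 3.2500
UCL_s = B₄·s̄ = 1.815 × 3.2500 = 5.8987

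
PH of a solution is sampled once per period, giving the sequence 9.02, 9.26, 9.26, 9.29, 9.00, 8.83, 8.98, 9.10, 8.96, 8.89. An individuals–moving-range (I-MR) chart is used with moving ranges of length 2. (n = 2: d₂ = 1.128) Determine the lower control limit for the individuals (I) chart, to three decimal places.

X̄ = (9.02 + 9.26 + 9.26 + 9.29 + 9.00 + 8.83 + 8.98 + 9.10 + 8.96 + 8.89) / 10 = 9.0590
Moving ranges: 0.24, 0.00, 0.03, 0.29, 0.17, 0.15, 0.12, 0.14, 0.07; M̄R̄ = 1.2100 / 9 = 0.1344
LCL = X̄ − 3·M̄R̄/d₂ = 9.0590 − 3 × 0.1344 / 1.128 = 8.7014

8.701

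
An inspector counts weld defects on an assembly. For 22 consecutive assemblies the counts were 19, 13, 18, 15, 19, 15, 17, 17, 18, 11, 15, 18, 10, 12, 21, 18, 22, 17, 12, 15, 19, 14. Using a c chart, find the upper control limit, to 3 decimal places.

28.187

c̄ = (19 + 13 + 18 + 15 + 19 + 15 + 17 + 17 + 18 + 11 + 15 + 18 + 10 + 12 + 21 + 18 + 22 + 17 + 12 + 15 + 19 + 14) / 22 = 355 / 22 = 16.1364
UCL = c̄ + 3√c̄ = 16.1364 + 3 × √16.1364 = 16.1364 + 3 × 4.0170 = 28.1874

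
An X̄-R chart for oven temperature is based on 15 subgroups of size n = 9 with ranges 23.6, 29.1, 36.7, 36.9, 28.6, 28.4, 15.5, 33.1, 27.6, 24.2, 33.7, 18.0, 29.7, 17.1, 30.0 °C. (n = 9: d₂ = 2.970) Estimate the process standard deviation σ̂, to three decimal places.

9.253

R̄ = (23.6 + 29.1 + 36.7 + 36.9 + 28.6 + 28.4 + 15.5 + 33.1 + 27.6 + 24.2 + 33.7 + 18.0 + 29.7 + 17.1 + 30.0) / 15 = 27.4800
σ̂ = R̄ / d₂ = 27.4800 / 2.970 = 9.2525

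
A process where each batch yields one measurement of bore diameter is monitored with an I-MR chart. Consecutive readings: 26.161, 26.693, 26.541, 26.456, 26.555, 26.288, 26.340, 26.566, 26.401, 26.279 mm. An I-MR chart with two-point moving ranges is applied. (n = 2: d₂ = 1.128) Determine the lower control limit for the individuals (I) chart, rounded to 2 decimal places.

25.93

X̄ = (26.161 + 26.693 + 26.541 + 26.456 + 26.555 + 26.288 + 26.340 + 26.566 + 26.401 + 26.279) / 10 = 26.4280
Moving ranges: 0.532, 0.152, 0.085, 0.099, 0.267, 0.052, 0.226, 0.165, 0.122; M̄R̄ = 1.7000 / 9 = 0.1889
LCL = X̄ − 3·M̄R̄/d₂ = 26.4280 − 3 × 0.1889 / 1.128 = 25.9256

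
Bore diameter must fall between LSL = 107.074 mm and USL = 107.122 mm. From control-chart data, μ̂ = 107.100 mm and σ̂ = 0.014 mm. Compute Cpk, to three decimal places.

0.524

Cpu = (USL − μ̂) / (3σ̂) = (107.122 − 107.100) / (3 × 0.014) = 0.5238; Cpl = (μ̂ − LSL) / (3σ̂) = (107.100 − 107.074) / (3 × 0.014) = 0.6190; Cpk = min(Cpu, Cpl) = 0.5238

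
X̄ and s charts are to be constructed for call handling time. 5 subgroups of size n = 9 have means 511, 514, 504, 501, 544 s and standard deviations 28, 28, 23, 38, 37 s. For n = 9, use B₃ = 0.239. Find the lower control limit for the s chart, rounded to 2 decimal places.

s̄ = (28 + 28 + 23 + 38 + 37) / 5 = 30.8000
LCL_s = B₃·s̄ = 0.239 × 30.8000 = 7.3612

7.36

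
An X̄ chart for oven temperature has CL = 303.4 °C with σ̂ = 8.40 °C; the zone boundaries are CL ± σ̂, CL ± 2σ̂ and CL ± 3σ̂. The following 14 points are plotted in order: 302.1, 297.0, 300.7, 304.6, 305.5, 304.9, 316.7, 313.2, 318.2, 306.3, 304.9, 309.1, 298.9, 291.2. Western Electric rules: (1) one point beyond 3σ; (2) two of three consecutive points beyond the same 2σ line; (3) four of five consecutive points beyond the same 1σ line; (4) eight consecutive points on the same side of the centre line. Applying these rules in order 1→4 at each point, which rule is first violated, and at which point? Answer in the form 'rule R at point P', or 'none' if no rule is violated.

rule 4 at point 11

Zone of each point (C = within 1σ̂, B = 1σ̂–2σ̂, A = 2σ̂–3σ̂, * = beyond 3σ̂; sign = side of CL): 1:-C, 2:-C, 3:-C, 4:+C, 5:+C, 6:+C, 7:+B, 8:+B, 9:+B, 10:+C, 11:+C, 12:+C, 13:-C, 14:-B
Rule 4 (eight consecutive points on the same side of the centre line) is satisfied at point 11.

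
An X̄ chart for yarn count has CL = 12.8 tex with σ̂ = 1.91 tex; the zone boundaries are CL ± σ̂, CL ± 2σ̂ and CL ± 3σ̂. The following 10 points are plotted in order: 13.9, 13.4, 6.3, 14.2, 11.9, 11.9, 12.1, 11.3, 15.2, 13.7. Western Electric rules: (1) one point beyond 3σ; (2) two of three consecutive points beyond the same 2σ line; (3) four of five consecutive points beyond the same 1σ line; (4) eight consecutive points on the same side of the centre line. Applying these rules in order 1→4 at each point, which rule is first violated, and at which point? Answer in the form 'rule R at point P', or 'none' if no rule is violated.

Zone of each point (C = within 1σ̂, B = 1σ̂–2σ̂, A = 2σ̂–3σ̂, * = beyond 3σ̂; sign = side of CL): 1:+C, 2:+C, 3:-*, 4:+C, 5:-C, 6:-C, 7:-C, 8:-C, 9:+B, 10:+C
Rule 1 (one point beyond the 3σ limits) is satisfied at point 3.

rule 1 at point 3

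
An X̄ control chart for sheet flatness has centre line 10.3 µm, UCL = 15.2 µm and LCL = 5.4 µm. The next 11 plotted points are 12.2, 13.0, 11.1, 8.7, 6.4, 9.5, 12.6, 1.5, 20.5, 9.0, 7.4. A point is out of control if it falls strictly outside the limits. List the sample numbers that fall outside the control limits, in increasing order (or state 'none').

Compare each point to [5.4, 15.2]: sample 8 = 1.5 < LCL; sample 9 = 20.5 > UCL.

8, 9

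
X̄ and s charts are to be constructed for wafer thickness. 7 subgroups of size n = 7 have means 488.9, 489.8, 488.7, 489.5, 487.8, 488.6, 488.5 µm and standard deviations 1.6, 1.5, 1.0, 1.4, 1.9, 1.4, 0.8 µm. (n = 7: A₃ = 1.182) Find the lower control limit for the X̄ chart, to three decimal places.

X̄̄ = (488.9 + 489.8 + 488.7 + 489.5 + 487.8 + 488.6 + 488.5) / 7 = 488.8286
s̄ = (1.6 + 1.5 + 1.0 + 1.4 + 1.9 + 1.4 + 0.8) / 7 = 1.3714
LCL = X̄̄ − A₃·s̄ = 488.8286 − 1.182 × 1.3714 = 487.2075

487.208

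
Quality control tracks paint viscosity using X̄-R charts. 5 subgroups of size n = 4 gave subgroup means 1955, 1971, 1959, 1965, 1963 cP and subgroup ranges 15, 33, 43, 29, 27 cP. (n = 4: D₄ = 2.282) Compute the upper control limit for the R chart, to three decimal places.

67.091

R̄ = (15 + 33 + 43 + 29 + 27) / 5 = 147.0000 / 5 = 29.4000
UCL_R = D₄·R̄ = 2.282 × 29.4000 = 67.0908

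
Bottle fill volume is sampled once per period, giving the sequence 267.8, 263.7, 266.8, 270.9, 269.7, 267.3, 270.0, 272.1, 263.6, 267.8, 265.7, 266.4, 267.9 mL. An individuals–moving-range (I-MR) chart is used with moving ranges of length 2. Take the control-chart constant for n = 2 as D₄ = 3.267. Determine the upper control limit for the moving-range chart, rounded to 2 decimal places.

9.99

Moving ranges: 4.1, 3.1, 4.1, 1.2, 2.4, 2.7, 2.1, 8.5, 4.2, 2.1, 0.7, 1.5; M̄R̄ = 36.7000 / 12 = 3.0583
UCL_MR = D₄·M̄R̄ = 3.267 × 3.0583 = 9.9916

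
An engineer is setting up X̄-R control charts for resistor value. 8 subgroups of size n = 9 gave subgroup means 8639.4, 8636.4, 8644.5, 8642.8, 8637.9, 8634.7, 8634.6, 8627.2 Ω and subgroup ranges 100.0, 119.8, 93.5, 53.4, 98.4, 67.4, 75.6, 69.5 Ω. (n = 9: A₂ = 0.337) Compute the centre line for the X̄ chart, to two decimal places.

8637.19

X̄̄ = (8639.4 + 8636.4 + 8644.5 + 8642.8 + 8637.9 + 8634.7 + 8634.6 + 8627.2) / 8 = 69097.5000 / 8 = 8637.1875
CL = X̄̄ = 8637.1875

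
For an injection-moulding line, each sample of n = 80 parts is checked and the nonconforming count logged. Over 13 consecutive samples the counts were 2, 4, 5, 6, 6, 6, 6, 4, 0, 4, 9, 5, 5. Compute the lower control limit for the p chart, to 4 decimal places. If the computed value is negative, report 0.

p̄ = Σdᵢ / (k·n) = 62 / (13 × 80) = 0.05962
LCL = p̄ − 3·√(p̄(1−p̄)/n) = 0.05962 − 3 × 0.02647 = -0.01980 → 0 (negative, so LCL = 0)

0.0000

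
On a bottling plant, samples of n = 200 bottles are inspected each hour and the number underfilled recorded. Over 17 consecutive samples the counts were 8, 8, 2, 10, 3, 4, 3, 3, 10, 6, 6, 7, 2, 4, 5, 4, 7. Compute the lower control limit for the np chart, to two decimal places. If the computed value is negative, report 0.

p̄ = Σdᵢ / (k·n) = 92 / (17 × 200) = 0.02706
LCL = np̄ − 3·√(np̄(1−p̄)) = 5.4118 − 3 × 2.2946 = -1.4721 → 0 (negative, so LCL = 0)

0.00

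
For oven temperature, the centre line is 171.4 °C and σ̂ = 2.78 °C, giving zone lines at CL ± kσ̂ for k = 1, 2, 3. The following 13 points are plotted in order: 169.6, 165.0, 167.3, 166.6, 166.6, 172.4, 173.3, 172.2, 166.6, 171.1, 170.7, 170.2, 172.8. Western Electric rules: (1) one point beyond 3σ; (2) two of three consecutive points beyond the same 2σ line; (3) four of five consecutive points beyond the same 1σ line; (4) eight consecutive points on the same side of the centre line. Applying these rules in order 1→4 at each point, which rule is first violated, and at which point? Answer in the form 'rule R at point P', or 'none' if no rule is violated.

Zone of each point (C = within 1σ̂, B = 1σ̂–2σ̂, A = 2σ̂–3σ̂, * = beyond 3σ̂; sign = side of CL): 1:-C, 2:-A, 3:-B, 4:-B, 5:-B, 6:+C, 7:+C, 8:+C, 9:-B, 10:-C, 11:-C, 12:-C, 13:+C
Rule 3 (four of five consecutive points beyond the same 1σ limit) is satisfied at point 5.

rule 3 at point 5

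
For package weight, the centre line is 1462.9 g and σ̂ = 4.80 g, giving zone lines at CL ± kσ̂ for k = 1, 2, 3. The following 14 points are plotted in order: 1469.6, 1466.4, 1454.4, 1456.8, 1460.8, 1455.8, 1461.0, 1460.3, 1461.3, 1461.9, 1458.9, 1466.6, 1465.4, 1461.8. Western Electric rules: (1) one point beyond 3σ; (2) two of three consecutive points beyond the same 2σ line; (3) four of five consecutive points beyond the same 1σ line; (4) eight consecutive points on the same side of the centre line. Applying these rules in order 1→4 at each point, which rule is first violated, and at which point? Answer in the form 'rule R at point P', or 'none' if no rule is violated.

Zone of each point (C = within 1σ̂, B = 1σ̂–2σ̂, A = 2σ̂–3σ̂, * = beyond 3σ̂; sign = side of CL): 1:+B, 2:+C, 3:-B, 4:-B, 5:-C, 6:-B, 7:-C, 8:-C, 9:-C, 10:-C, 11:-C, 12:+C, 13:+C, 14:-C
Rule 4 (eight consecutive points on the same side of the centre line) is satisfied at point 10.

rule 4 at point 10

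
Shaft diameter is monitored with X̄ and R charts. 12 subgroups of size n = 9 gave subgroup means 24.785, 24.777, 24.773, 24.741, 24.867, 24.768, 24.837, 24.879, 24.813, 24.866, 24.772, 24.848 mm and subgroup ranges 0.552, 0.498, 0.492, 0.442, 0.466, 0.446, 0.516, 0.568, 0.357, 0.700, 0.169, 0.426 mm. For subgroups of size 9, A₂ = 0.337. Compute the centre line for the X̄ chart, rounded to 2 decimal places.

24.81

X̄̄ = (24.785 + 24.777 + 24.773 + 24.741 + 24.867 + 24.768 + 24.837 + 24.879 + 24.813 + 24.866 + 24.772 + 24.848) / 12 = 297.7260 / 12 = 24.8105
CL = X̄̄ = 24.8105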